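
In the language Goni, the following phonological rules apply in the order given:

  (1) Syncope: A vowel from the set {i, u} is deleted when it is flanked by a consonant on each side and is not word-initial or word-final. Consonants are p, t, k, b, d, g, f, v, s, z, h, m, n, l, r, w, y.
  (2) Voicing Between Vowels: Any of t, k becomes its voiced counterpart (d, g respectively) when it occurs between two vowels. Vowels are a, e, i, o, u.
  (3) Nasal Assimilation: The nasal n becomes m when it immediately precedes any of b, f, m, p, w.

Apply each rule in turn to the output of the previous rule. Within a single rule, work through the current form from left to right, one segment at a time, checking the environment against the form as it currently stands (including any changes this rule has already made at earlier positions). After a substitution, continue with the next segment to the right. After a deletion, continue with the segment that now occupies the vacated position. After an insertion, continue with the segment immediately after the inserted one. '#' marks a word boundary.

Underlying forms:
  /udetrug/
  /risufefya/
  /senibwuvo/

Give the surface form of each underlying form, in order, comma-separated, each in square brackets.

/udetrug/:
  (1) Syncope: [udetrug] → [udetrg]
  (2) Voicing Between Vowels: no change — [udetrg]
  (3) Nasal Assimilation: no change — [udetrg]
/risufefya/:
  (1) Syncope: [risufefya] → [rsfefya]
  (2) Voicing Between Vowels: no change — [rsfefya]
  (3) Nasal Assimilation: no change — [rsfefya]
/senibwuvo/:
  (1) Syncope: [senibwuvo] → [senbwvo]
  (2) Voicing Between Vowels: no change — [senbwvo]
  (3) Nasal Assimilation: [senbwvo] → [sembwvo]

[udetrg], [rsfefya], [sembwvo]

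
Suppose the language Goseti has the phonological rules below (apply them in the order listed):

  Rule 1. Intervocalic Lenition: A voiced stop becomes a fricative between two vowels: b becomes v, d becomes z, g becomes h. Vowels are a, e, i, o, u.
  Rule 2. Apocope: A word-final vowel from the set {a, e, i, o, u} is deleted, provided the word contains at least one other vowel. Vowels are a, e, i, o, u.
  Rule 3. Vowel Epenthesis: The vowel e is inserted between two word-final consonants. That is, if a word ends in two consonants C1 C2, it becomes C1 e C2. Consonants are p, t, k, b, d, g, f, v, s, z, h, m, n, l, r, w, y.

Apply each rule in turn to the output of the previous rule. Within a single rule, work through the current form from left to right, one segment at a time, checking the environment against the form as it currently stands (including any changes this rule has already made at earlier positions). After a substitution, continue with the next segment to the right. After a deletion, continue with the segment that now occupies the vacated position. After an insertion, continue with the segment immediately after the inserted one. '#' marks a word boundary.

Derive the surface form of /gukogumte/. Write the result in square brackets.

[gukohumet]

Rule 1 Intervocalic Lenition: [gukogumte] → [gukohumte]
Rule 2 Apocope: [gukohumte] → [gukohumt]
Rule 3 Vowel Epenthesis: [gukohumt] → [gukohumet]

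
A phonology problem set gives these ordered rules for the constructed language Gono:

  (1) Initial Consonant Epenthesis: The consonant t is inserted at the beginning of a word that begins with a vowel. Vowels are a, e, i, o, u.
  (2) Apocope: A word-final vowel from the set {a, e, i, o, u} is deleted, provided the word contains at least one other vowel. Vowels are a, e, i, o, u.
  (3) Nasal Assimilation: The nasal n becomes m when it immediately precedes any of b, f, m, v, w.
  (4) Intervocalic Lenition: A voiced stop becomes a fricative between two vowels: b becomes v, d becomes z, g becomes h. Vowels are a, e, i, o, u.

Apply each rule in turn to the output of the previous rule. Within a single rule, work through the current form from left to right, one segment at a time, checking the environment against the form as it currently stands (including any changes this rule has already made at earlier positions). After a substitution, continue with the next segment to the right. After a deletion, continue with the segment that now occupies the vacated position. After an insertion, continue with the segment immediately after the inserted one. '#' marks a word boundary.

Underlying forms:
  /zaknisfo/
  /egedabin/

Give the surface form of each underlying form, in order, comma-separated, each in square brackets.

/zaknisfo/:
  (1) Initial Consonant Epenthesis: no change — [zaknisfo]
  (2) Apocope: [zaknisfo] → [zaknisf]
  (3) Nasal Assimilation: no change — [zaknisf]
  (4) Intervocalic Lenition: no change — [zaknisf]
/egedabin/:
  (1) Initial Consonant Epenthesis: [egedabin] → [tegedabin]
  (2) Apocope: no change — [tegedabin]
  (3) Nasal Assimilation: no change — [tegedabin]
  (4) Intervocalic Lenition: [tegedabin] → [tehezavin]

[zaknisf], [tehezavin]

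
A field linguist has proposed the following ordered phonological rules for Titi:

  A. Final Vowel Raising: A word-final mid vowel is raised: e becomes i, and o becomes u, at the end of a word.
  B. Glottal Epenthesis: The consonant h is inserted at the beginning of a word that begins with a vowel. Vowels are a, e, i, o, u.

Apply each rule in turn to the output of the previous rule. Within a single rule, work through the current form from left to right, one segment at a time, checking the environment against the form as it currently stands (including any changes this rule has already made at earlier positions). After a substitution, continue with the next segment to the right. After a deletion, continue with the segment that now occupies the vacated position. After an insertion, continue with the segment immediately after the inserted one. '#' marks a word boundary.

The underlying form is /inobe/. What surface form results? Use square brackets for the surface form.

[hinobi]

A Final Vowel Raising: [inobe] → [inobi]
B Glottal Epenthesis: [inobi] → [hinobi]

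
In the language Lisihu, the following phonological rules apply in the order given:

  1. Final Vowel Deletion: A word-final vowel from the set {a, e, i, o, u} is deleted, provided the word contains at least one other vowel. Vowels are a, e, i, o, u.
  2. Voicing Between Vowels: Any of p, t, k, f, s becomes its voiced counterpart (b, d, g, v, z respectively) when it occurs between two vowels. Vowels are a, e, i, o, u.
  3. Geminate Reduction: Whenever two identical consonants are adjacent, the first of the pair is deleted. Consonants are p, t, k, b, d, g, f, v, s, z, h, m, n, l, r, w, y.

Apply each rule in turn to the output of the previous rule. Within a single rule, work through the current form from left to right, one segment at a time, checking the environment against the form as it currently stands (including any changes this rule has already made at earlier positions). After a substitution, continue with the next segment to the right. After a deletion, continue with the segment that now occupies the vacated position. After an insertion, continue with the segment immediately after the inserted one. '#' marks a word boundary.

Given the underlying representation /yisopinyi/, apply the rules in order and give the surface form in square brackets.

1 Final Vowel Deletion: [yisopinyi] → [yisopiny]
2 Voicing Between Vowels: [yisopiny] → [yizobiny]
3 Geminate Reduction: no change — [yizobiny]

[yizobiny]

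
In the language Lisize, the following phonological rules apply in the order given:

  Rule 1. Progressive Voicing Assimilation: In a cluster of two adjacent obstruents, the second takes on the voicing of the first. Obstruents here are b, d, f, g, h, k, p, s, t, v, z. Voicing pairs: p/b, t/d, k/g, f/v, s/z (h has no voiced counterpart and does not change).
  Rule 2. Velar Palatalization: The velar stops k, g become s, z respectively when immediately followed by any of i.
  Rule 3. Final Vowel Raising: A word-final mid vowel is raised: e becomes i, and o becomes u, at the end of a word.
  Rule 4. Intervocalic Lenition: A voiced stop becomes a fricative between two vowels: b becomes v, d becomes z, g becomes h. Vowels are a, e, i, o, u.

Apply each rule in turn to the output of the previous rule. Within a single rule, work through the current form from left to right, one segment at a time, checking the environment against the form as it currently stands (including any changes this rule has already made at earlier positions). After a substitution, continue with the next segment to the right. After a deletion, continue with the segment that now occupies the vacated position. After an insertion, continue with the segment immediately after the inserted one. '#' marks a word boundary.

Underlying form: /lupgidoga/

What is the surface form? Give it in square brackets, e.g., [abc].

Rule 1 Progressive Voicing Assimilation: [lupgidoga] → [lupkidoga]
Rule 2 Velar Palatalization: [lupkidoga] → [lupsidoga]
Rule 3 Final Vowel Raising: no change — [lupsidoga]
Rule 4 Intervocalic Lenition: [lupsidoga] → [lupsizoha]

[lupsizoha]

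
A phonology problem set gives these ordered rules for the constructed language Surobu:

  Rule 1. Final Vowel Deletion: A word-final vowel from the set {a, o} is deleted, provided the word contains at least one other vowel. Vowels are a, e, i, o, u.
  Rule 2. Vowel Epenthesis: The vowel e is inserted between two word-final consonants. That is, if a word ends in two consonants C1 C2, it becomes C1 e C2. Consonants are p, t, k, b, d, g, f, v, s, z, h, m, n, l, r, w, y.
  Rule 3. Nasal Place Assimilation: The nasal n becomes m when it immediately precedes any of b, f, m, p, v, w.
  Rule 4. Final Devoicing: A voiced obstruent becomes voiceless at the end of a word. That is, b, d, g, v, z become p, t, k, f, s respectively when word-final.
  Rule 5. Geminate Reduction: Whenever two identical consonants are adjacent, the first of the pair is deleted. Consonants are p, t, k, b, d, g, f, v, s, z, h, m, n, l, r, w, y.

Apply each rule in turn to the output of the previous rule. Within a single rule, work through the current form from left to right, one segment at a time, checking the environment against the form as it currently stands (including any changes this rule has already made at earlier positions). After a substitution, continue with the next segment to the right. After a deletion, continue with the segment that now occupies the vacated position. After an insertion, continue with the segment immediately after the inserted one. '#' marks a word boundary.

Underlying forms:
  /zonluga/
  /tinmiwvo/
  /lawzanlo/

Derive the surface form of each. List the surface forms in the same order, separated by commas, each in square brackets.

[zonluk], [timiwef], [lawzanel]

/zonluga/:
  Rule 1 Final Vowel Deletion: [zonluga] → [zonlug]
  Rule 2 Vowel Epenthesis: no change — [zonlug]
  Rule 3 Nasal Place Assimilation: no change — [zonlug]
  Rule 4 Final Devoicing: [zonlug] → [zonluk]
  Rule 5 Geminate Reduction: no change — [zonluk]
/tinmiwvo/:
  Rule 1 Final Vowel Deletion: [tinmiwvo] → [tinmiwv]
  Rule 2 Vowel Epenthesis: [tinmiwv] → [tinmiwev]
  Rule 3 Nasal Place Assimilation: [tinmiwev] → [timmiwev]
  Rule 4 Final Devoicing: [timmiwev] → [timmiwef]
  Rule 5 Geminate Reduction: [timmiwef] → [timiwef]
/lawzanlo/:
  Rule 1 Final Vowel Deletion: [lawzanlo] → [lawzanl]
  Rule 2 Vowel Epenthesis: [lawzanl] → [lawzanel]
  Rule 3 Nasal Place Assimilation: no change — [lawzanel]
  Rule 4 Final Devoicing: no change — [lawzanel]
  Rule 5 Geminate Reduction: no change — [lawzanel]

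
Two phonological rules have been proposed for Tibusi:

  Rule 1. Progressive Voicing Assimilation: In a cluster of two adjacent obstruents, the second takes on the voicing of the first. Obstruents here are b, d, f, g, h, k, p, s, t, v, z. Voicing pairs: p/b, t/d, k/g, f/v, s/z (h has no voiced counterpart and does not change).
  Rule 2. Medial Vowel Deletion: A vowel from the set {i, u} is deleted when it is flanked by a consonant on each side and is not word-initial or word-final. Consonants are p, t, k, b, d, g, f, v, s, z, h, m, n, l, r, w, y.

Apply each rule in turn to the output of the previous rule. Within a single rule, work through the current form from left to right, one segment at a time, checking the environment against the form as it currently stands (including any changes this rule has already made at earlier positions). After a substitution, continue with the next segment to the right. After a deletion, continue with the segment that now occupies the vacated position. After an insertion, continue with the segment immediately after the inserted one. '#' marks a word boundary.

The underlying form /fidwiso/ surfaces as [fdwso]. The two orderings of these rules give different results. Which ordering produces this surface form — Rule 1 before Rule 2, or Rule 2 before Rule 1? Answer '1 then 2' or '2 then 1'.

Order 1 then 2:
  1 Progressive Voicing Assimilation: no change — [fidwiso]
  2 Medial Vowel Deletion: [fidwiso] → [fdwso]
  result: [fdwso]
Order 2 then 1:
  2 Medial Vowel Deletion: [fidwiso] → [fdwso]
  1 Progressive Voicing Assimilation: [fdwso] → [ftwso]
  result: [ftwso]

1 then 2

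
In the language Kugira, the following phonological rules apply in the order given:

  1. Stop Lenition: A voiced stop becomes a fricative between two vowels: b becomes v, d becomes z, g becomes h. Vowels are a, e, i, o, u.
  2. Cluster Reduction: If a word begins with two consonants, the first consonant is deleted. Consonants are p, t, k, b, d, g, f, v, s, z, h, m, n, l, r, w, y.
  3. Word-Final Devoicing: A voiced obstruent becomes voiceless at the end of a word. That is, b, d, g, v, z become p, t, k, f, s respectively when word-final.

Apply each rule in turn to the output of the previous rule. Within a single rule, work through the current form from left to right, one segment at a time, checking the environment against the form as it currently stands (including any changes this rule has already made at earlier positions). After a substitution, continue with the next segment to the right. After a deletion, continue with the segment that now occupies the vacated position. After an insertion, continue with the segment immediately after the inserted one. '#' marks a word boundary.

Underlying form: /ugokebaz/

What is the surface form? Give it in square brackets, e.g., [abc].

[uhokevas]

1 Stop Lenition: [ugokebaz] → [uhokevaz]
2 Cluster Reduction: no change — [uhokevaz]
3 Word-Final Devoicing: [uhokevaz] → [uhokevas]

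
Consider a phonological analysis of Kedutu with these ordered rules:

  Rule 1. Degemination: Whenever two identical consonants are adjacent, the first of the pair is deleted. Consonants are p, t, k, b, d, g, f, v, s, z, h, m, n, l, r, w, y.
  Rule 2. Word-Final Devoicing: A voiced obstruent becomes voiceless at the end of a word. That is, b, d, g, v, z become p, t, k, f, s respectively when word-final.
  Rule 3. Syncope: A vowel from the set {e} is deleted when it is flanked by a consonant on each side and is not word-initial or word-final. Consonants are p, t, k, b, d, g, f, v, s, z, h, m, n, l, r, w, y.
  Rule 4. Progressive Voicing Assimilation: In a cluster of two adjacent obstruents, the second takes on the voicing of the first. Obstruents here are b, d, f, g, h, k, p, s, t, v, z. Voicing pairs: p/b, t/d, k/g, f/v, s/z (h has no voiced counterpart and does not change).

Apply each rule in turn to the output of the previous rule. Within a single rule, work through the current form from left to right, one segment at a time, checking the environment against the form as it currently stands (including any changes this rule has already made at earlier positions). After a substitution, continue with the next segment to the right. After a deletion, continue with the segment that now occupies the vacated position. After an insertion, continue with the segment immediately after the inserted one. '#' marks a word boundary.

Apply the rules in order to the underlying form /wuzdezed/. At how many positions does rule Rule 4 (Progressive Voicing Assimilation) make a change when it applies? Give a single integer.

1

Rule 1 Degemination: no change — [wuzdezed]
Rule 2 Word-Final Devoicing: [wuzdezed] → [wuzdezet]
Rule 3 Syncope: [wuzdezet] → [wuzdzt]
Rule 4 Progressive Voicing Assimilation: [wuzdzt] → [wuzdzd]
Rule Rule 4 changed 1 position(s).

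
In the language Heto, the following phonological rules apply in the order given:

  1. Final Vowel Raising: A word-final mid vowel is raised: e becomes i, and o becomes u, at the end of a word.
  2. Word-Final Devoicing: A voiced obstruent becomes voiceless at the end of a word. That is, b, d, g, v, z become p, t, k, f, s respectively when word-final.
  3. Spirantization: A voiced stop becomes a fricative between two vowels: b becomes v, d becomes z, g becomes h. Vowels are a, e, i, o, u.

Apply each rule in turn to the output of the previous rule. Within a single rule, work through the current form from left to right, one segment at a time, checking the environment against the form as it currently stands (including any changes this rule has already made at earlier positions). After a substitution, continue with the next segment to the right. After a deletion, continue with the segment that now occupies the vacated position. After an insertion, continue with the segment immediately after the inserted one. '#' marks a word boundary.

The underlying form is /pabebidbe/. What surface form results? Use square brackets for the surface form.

[pavevidbi]

1 Final Vowel Raising: [pabebidbe] → [pabebidbi]
2 Word-Final Devoicing: no change — [pabebidbi]
3 Spirantization: [pabebidbi] → [pavevidbi]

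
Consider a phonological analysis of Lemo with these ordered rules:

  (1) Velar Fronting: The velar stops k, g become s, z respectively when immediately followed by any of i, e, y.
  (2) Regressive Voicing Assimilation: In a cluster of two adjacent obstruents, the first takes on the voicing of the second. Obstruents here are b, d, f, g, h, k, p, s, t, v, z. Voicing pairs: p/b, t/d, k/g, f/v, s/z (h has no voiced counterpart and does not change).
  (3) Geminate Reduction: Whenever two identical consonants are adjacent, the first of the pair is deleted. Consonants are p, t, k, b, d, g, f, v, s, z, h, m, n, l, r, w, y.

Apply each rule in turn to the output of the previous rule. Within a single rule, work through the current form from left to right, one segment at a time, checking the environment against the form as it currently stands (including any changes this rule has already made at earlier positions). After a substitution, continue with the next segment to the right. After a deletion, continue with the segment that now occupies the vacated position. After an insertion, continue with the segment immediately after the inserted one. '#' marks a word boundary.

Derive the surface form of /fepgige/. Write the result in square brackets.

[febzize]

(1) Velar Fronting: [fepgige] → [fepzize]
(2) Regressive Voicing Assimilation: [fepzize] → [febzize]
(3) Geminate Reduction: no change — [febzize]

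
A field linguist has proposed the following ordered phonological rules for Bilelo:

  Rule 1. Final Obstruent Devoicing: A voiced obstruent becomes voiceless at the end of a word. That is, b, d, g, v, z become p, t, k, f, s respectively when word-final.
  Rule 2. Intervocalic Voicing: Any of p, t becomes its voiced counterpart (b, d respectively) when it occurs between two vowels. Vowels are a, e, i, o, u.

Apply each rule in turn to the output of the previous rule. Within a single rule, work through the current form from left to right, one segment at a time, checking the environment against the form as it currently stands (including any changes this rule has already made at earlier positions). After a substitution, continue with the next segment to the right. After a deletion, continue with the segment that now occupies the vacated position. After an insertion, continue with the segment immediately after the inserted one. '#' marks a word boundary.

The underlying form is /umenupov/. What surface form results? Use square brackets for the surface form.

[umenubof]

Rule 1 Final Obstruent Devoicing: [umenupov] → [umenupof]
Rule 2 Intervocalic Voicing: [umenupof] → [umenubof]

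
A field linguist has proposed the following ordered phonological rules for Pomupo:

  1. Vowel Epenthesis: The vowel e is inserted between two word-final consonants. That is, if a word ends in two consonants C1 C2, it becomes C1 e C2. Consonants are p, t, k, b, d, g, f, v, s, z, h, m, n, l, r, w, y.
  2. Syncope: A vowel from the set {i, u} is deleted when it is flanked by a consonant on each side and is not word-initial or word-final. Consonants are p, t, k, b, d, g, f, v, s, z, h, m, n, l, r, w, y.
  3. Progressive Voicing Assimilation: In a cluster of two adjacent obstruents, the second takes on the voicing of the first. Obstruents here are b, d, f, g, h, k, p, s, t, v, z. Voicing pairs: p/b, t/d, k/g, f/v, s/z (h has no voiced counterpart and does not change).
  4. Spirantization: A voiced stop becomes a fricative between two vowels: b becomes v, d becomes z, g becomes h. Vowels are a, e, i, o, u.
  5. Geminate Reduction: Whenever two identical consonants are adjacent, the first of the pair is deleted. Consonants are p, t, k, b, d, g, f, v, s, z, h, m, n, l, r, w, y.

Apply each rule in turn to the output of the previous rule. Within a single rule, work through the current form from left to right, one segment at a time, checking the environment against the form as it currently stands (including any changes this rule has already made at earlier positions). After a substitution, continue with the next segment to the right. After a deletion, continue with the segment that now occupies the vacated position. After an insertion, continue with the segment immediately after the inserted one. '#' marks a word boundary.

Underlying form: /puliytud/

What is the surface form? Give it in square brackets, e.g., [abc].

[plyt]

1 Vowel Epenthesis: no change — [puliytud]
2 Syncope: [puliytud] → [plytd]
3 Progressive Voicing Assimilation: [plytd] → [plytt]
4 Spirantization: no change — [plytt]
5 Geminate Reduction: [plytt] → [plyt]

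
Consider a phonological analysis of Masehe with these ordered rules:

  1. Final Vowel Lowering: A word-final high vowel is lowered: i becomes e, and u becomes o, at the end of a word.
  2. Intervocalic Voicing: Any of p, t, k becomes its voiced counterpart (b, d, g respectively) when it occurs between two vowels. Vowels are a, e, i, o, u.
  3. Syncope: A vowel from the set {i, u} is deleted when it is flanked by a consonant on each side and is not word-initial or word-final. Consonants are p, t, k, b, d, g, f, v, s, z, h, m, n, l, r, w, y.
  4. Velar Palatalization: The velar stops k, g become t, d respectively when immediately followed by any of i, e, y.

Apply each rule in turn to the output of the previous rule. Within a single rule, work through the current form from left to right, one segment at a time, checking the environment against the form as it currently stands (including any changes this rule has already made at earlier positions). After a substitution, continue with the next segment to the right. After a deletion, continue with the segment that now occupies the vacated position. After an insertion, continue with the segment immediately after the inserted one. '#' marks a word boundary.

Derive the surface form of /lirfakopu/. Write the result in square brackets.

[lrfagobo]

1 Final Vowel Lowering: [lirfakopu] → [lirfakopo]
2 Intervocalic Voicing: [lirfakopo] → [lirfagobo]
3 Syncope: [lirfagobo] → [lrfagobo]
4 Velar Palatalization: no change — [lrfagobo]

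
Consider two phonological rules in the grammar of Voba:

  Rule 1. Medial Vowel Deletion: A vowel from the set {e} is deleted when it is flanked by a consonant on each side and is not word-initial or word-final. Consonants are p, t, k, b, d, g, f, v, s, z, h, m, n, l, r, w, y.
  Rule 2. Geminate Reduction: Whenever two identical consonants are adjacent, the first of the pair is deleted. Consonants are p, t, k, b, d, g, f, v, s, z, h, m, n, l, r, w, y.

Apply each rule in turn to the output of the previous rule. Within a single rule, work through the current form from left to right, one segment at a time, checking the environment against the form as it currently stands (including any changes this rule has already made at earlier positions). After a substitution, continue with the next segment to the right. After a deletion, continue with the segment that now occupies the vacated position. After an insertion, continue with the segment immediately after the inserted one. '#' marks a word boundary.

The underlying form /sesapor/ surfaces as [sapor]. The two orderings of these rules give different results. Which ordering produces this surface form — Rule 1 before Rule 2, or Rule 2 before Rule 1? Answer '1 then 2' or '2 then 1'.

Order 1 then 2:
  1 Medial Vowel Deletion: [sesapor] → [ssapor]
  2 Geminate Reduction: [ssapor] → [sapor]
  result: [sapor]
Order 2 then 1:
  2 Geminate Reduction: no change — [sesapor]
  1 Medial Vowel Deletion: [sesapor] → [ssapor]
  result: [ssapor]

1 then 2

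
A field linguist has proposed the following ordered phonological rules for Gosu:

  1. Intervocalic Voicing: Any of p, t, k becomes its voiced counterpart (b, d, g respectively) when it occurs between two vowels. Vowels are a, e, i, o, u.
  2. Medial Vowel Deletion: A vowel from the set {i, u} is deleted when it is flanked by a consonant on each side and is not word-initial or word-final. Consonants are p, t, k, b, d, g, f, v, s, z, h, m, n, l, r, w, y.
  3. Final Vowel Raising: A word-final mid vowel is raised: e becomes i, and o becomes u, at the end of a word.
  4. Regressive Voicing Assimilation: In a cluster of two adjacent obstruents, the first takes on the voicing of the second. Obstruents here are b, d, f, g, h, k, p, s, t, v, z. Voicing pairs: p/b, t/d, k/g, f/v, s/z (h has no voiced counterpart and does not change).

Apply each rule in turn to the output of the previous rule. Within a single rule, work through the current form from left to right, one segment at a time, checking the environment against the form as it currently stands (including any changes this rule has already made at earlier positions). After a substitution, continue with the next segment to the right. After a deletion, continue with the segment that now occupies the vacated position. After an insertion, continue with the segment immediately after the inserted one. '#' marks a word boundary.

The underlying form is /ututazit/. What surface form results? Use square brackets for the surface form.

[uddast]

1 Intervocalic Voicing: [ututazit] → [ududazit]
2 Medial Vowel Deletion: [ududazit] → [uddazt]
3 Final Vowel Raising: no change — [uddazt]
4 Regressive Voicing Assimilation: [uddazt] → [uddast]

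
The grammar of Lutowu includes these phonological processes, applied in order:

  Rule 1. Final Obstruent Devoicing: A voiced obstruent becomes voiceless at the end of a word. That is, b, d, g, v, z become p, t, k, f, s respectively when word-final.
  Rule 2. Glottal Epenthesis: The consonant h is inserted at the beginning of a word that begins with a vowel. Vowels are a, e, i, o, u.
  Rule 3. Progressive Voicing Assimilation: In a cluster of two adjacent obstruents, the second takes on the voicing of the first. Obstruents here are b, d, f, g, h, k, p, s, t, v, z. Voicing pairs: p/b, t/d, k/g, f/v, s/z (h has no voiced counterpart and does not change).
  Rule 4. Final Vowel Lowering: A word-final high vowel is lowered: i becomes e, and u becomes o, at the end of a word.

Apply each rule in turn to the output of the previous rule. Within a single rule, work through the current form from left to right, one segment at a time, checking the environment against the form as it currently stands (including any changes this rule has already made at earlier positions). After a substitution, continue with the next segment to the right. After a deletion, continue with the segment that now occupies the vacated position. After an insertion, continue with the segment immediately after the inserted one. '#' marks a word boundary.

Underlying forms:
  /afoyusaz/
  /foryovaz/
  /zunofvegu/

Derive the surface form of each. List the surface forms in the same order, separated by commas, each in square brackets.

[hafoyusas], [foryovas], [zunoffego]

/afoyusaz/:
  Rule 1 Final Obstruent Devoicing: [afoyusaz] → [afoyusas]
  Rule 2 Glottal Epenthesis: [afoyusas] → [hafoyusas]
  Rule 3 Progressive Voicing Assimilation: no change — [hafoyusas]
  Rule 4 Final Vowel Lowering: no change — [hafoyusas]
/foryovaz/:
  Rule 1 Final Obstruent Devoicing: [foryovaz] → [foryovas]
  Rule 2 Glottal Epenthesis: no change — [foryovas]
  Rule 3 Progressive Voicing Assimilation: no change — [foryovas]
  Rule 4 Final Vowel Lowering: no change — [foryovas]
/zunofvegu/:
  Rule 1 Final Obstruent Devoicing: no change — [zunofvegu]
  Rule 2 Glottal Epenthesis: no change — [zunofvegu]
  Rule 3 Progressive Voicing Assimilation: [zunofvegu] → [zunoffegu]
  Rule 4 Final Vowel Lowering: [zunoffegu] → [zunoffego]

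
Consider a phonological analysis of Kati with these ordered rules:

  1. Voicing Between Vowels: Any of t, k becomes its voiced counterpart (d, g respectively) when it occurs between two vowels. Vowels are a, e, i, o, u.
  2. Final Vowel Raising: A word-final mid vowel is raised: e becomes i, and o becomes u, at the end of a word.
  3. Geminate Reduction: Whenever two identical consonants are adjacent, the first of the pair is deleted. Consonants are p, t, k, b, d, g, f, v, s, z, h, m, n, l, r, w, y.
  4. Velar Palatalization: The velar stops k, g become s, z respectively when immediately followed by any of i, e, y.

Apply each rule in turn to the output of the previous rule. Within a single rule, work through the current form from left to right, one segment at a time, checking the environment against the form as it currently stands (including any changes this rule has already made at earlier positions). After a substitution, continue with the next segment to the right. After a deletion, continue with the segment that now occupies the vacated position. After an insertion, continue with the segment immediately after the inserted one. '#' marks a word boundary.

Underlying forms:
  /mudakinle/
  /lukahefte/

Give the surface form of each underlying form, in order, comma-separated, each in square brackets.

[mudazinli], [lugahefti]

/mudakinle/:
  1 Voicing Between Vowels: [mudakinle] → [mudaginle]
  2 Final Vowel Raising: [mudaginle] → [mudaginli]
  3 Geminate Reduction: no change — [mudaginli]
  4 Velar Palatalization: [mudaginli] → [mudazinli]
/lukahefte/:
  1 Voicing Between Vowels: [lukahefte] → [lugahefte]
  2 Final Vowel Raising: [lugahefte] → [lugahefti]
  3 Geminate Reduction: no change — [lugahefti]
  4 Velar Palatalization: no change — [lugahefti]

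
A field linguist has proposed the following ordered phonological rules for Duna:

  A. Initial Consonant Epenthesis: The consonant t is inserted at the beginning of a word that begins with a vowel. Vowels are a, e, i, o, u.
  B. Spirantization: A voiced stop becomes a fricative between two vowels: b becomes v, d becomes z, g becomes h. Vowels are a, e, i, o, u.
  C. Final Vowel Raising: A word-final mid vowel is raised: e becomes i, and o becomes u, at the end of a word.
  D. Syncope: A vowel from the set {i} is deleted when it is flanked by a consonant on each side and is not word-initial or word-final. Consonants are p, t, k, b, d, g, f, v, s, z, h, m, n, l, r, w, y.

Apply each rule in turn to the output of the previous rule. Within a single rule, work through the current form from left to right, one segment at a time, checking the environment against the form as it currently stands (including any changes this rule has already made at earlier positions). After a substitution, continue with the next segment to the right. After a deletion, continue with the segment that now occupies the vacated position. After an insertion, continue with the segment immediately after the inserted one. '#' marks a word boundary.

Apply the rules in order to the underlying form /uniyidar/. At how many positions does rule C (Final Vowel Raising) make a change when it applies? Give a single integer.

A Initial Consonant Epenthesis: [uniyidar] → [tuniyidar]
B Spirantization: [tuniyidar] → [tuniyizar]
C Final Vowel Raising: no change — [tuniyizar]
D Syncope: [tuniyizar] → [tunyzar]
Rule C changed 0 position(s).

0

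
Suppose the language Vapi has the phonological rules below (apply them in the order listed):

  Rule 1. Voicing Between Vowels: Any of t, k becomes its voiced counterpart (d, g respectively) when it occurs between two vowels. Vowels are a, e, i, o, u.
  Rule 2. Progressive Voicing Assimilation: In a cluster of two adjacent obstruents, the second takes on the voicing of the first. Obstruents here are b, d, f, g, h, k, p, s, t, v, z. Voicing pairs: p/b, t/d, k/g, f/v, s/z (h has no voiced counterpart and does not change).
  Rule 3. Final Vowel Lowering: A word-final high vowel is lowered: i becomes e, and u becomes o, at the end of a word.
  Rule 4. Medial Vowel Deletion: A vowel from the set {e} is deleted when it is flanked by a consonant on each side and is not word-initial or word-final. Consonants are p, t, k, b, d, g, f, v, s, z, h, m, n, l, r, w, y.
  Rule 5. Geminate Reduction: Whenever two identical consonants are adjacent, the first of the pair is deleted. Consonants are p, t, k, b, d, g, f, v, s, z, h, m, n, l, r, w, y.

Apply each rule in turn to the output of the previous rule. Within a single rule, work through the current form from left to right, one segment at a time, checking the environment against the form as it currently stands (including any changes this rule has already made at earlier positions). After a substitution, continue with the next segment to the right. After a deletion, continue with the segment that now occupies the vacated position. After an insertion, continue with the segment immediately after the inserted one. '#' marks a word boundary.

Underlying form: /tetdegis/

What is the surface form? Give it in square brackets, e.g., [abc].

[tgis]

Rule 1 Voicing Between Vowels: no change — [tetdegis]
Rule 2 Progressive Voicing Assimilation: [tetdegis] → [tettegis]
Rule 3 Final Vowel Lowering: no change — [tettegis]
Rule 4 Medial Vowel Deletion: [tettegis] → [tttgis]
Rule 5 Geminate Reduction: [tttgis] → [tgis]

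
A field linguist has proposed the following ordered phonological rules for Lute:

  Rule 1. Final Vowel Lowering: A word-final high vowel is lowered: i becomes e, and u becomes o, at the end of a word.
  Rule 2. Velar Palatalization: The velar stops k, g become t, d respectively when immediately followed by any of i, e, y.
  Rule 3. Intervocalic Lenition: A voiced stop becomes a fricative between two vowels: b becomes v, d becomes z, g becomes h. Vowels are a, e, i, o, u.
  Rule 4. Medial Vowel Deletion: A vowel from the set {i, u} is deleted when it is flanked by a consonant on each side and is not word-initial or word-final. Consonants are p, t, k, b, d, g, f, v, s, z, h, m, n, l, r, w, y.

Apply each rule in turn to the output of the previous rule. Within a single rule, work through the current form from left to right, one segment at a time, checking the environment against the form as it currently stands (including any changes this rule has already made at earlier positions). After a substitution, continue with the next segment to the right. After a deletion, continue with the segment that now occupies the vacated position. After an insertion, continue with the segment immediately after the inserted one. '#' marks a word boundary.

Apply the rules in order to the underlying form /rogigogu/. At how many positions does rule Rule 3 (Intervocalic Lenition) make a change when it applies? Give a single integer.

3

Rule 1 Final Vowel Lowering: [rogigogu] → [rogigogo]
Rule 2 Velar Palatalization: [rogigogo] → [rodigogo]
Rule 3 Intervocalic Lenition: [rodigogo] → [rozihoho]
Rule 4 Medial Vowel Deletion: [rozihoho] → [rozhoho]
Rule Rule 3 changed 3 position(s).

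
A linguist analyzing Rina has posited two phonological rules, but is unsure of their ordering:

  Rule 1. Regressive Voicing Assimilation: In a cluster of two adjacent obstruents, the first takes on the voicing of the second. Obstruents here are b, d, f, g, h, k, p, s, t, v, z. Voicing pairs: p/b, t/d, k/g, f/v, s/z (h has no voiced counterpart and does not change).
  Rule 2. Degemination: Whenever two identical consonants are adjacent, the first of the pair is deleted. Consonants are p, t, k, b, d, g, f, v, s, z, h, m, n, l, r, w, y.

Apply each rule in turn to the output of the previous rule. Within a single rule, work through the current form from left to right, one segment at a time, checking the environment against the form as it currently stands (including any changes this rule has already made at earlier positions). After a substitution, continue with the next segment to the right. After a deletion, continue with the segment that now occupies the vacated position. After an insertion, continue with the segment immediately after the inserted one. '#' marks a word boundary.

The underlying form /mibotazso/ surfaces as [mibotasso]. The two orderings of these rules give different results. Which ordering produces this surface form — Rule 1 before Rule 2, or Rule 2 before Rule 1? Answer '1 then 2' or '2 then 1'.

2 then 1

Order 1 then 2:
  1 Regressive Voicing Assimilation: [mibotazso] → [mibotasso]
  2 Degemination: [mibotasso] → [mibotaso]
  result: [mibotaso]
Order 2 then 1:
  2 Degemination: no change — [mibotazso]
  1 Regressive Voicing Assimilation: [mibotazso] → [mibotasso]
  result: [mibotasso]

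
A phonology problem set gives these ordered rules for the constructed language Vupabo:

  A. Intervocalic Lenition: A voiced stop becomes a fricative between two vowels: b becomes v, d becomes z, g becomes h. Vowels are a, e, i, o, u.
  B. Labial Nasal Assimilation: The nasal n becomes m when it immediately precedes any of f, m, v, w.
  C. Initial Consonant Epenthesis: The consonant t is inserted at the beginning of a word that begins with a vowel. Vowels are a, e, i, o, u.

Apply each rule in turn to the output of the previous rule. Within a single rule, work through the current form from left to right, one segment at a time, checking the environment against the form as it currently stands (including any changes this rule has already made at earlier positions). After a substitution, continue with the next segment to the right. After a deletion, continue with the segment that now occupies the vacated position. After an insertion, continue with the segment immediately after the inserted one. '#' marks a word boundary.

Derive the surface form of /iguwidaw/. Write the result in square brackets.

[tihuwizaw]

A Intervocalic Lenition: [iguwidaw] → [ihuwizaw]
B Labial Nasal Assimilation: no change — [ihuwizaw]
C Initial Consonant Epenthesis: [ihuwizaw] → [tihuwizaw]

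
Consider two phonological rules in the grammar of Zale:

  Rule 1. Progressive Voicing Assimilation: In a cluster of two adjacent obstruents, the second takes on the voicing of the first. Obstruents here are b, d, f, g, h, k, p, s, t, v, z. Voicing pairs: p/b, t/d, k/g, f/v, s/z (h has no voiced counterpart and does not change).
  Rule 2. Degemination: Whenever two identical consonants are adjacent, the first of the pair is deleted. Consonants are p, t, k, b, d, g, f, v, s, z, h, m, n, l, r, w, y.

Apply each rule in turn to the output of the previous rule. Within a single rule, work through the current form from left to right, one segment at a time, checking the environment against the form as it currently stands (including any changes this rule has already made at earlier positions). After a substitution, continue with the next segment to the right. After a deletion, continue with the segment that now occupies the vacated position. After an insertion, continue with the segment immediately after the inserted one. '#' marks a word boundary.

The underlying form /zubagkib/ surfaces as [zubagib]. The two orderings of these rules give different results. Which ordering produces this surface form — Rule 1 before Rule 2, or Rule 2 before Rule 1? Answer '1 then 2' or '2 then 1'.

1 then 2

Order 1 then 2:
  1 Progressive Voicing Assimilation: [zubagkib] → [zubaggib]
  2 Degemination: [zubaggib] → [zubagib]
  result: [zubagib]
Order 2 then 1:
  2 Degemination: no change — [zubagkib]
  1 Progressive Voicing Assimilation: [zubagkib] → [zubaggib]
  result: [zubaggib]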